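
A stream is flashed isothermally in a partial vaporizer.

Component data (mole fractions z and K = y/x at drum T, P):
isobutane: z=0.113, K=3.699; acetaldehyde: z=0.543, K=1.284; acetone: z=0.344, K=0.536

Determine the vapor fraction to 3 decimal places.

ψ = 0.692

Material balance + equilibrium reduce to Σ zᵢ(Kᵢ−1)/(1+ψ(Kᵢ−1)) = 0.
Check two-phase: ΣzᵢKᵢ = 1.300 > 1 and Σzᵢ/Kᵢ = 1.095 > 1, so g(0) = 0.300 > 0 and g(1) = -0.095 < 0.
Newton iteration, ψ⁰ = 0.5:
  ψ = 0.500: g = 0.0570, g' = -0.308 → ψ = 0.685
  ψ = 0.685: g = 0.0022, g' = -0.291 → ψ = 0.692
Converged at ψ = 0.692.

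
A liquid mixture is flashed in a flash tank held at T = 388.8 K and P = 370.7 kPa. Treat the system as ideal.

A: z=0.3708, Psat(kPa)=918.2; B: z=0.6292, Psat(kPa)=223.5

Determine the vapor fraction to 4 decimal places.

Raoult's law: Kᵢ = Pᵢˢᵃᵗ/P = Pᵢˢᵃᵗ/370.7.
  K_A = 918.2/370.7 = 2.476936, K_B = 223.5/370.7 = 0.602913
Rachford–Rice: g(ψ) = Σ zᵢ(Kᵢ−1)/(1+ψ(Kᵢ−1)) = 0.
Feasibility: ΣzᵢKᵢ = 1.2978, Σzᵢ/Kᵢ = 1.1933 — both > 1, two phases present.
Newton iteration, ψ⁰ = 0.61:
  ψ = 0.6100: g = -0.04162, g' = -0.3966 → ψ = 0.5051
  ψ = 0.5051: g = 0.00114, g' = -0.4206 → ψ = 0.5078
Converged at ψ = 0.5078.

ψ = 0.5078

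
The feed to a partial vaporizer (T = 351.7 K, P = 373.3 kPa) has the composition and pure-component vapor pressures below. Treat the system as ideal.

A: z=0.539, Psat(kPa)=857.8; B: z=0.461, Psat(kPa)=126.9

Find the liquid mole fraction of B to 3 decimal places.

x_B = 0.663

Raoult's law: Kᵢ = Pᵢˢᵃᵗ/P = Pᵢˢᵃᵗ/373.3.
  K_A = 857.8/373.3 = 2.29788, K_B = 126.9/373.3 = 0.33994
Newton–Raphson from ψ = 0.56:
  ψ = 0.560: g = -0.0776, g' = -0.810 → ψ = 0.464
  ψ = 0.464: g = -0.0022, g' = -0.771 → ψ = 0.461
Converged at ψ = 0.461.
Compositions from xᵢ = zᵢ/(1+ψ(Kᵢ−1)), yᵢ = Kᵢxᵢ:
  A: x = 0.337, y = 0.775
  B: x = 0.663, y = 0.225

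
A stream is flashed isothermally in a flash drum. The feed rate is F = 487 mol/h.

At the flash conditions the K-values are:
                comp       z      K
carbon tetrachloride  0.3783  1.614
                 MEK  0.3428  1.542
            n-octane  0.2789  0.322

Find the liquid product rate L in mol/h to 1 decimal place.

L = 203.5 mol/h

Let β = V/F and solve Σ zᵢ(Kᵢ−1)/(1+β(Kᵢ−1)) = 0.
Feasibility: ΣzᵢKᵢ = 1.2290, Σzᵢ/Kᵢ = 1.3228 — both > 1, two phases present.
Iterate (Newton) starting at β = 0.53:
  β = 0.5300: g = 0.02443, g' = -0.4543 → β = 0.5838
  β = 0.5838: g = -0.00083, g' = -0.4866 → β = 0.5821
Converged at β = 0.5821.
Then V = β·F = 0.5821·487 = 283.5 mol/h and L = F − V = 203.5 mol/h.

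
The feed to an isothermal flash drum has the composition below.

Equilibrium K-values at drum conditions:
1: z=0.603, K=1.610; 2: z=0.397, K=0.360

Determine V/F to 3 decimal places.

Material balance + equilibrium reduce to Σ zᵢ(Kᵢ−1)/(1+V/F(Kᵢ−1)) = 0.
g(0) = ΣzᵢKᵢ − 1 = 0.114 and g(1) = 1 − Σzᵢ/Kᵢ = -0.477, so a root lies in (0, 1).
Binary case is linear: z₁(K₁−1)(1+V/F(K₂−1)) + z₂(K₂−1)(1+V/F(K₁−1)) = 0
⇒ V/F = [z₁(K₁−1)+z₂(K₂−1)] / [−(K₁−1)(K₂−1)] = 0.1138/0.3904 = 0.291

V/F = 0.291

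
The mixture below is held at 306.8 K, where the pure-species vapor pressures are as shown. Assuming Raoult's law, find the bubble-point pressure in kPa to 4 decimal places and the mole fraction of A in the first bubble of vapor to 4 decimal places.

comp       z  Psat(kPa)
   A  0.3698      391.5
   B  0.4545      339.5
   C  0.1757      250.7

Pbub = 343.1274 kPa, y_A = 0.4219

At the bubble point ψ → 0, so ΣzᵢKᵢ = 1 with Kᵢ = Pᵢˢᵃᵗ/P ⇒ P = ΣzᵢPᵢˢᵃᵗ.
P = 0.3698·391.5 + 0.4545·339.5 + 0.1757·250.7 = 343.1274 kPa
yᵢ = zᵢPᵢˢᵃᵗ/P ⇒ y_A = 0.3698·391.5/343.1274 = 0.4219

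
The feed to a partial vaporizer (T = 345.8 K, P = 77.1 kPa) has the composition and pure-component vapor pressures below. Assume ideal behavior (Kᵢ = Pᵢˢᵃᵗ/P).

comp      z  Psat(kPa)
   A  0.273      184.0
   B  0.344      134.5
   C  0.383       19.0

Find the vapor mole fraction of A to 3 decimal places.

Raoult's law: Kᵢ = Pᵢˢᵃᵗ/P = Pᵢˢᵃᵗ/77.1.
  K_A = 184.0/77.1 = 2.38651, K_B = 134.5/77.1 = 1.74449, K_C = 19.0/77.1 = 0.24643
Newton iteration, ψ⁰ = 0.5:
  ψ = 0.500: g = -0.0529, g' = -0.844 → ψ = 0.437
  ψ = 0.437: g = -0.0016, g' = -0.796 → ψ = 0.435
Converged at ψ = 0.435.
Compositions from xᵢ = zᵢ/(1+ψ(Kᵢ−1)), yᵢ = Kᵢxᵢ:
  A: x = 0.170, y = 0.406
  B: x = 0.260, y = 0.453
  C: x = 0.570, y = 0.140

y_A = 0.406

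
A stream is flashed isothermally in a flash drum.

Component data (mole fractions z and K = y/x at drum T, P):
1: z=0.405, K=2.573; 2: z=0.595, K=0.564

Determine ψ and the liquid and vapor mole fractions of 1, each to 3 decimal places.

ψ = 0.551, x_1 = 0.217, y_1 = 0.558

Binary case is linear: z₁(K₁−1)(1+ψ(K₂−1)) + z₂(K₂−1)(1+ψ(K₁−1)) = 0
⇒ ψ = [z₁(K₁−1)+z₂(K₂−1)] / [−(K₁−1)(K₂−1)] = 0.3776/0.6858 = 0.551
Compositions from xᵢ = zᵢ/(1+ψ(Kᵢ−1)), yᵢ = Kᵢxᵢ:
  1: x = 0.217, y = 0.558
  2: x = 0.783, y = 0.442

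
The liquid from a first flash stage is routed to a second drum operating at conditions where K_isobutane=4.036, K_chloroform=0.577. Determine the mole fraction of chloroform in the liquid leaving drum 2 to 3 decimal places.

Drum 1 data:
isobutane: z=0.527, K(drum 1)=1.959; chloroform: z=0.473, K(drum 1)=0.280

Drum 1:
Rachford–Rice: g(ψ₁) = Σ zᵢ(Kᵢ−1)/(1+ψ₁(Kᵢ−1)) = 0.
Check two-phase: ΣzᵢKᵢ = 1.165 > 1 and Σzᵢ/Kᵢ = 1.958 > 1, so g(0) = 0.165 > 0 and g(1) = -0.958 < 0.
Newton iteration, ψ₁⁰ = 0.49:
  ψ₁ = 0.490: g = -0.1824, g' = -0.810 → ψ₁ = 0.265
  ψ₁ = 0.265: g = -0.0177, g' = -0.683 → ψ₁ = 0.239
Converged at ψ₁ = 0.239.
Drum-1 compositions:
  isobutane: x = 0.429, y = 0.840
  chloroform: x = 0.571, y = 0.160
Drum-2 feed = drum-1 liquid: z₂ = (0.4288, 0.5712).
Drum 2:
Material balance + equilibrium reduce to Σ zᵢ(Kᵢ−1)/(1+ψ₂(Kᵢ−1)) = 0.
Check two-phase: ΣzᵢKᵢ = 2.060 > 1 and Σzᵢ/Kᵢ = 1.096 > 1, so g(0) = 1.060 > 0 and g(1) = -0.096 < 0.
Binary case is linear: z₁(K₁−1)(1+ψ₂(K₂−1)) + z₂(K₂−1)(1+ψ₂(K₁−1)) = 0
⇒ ψ₂ = [z₁(K₁−1)+z₂(K₂−1)] / [−(K₁−1)(K₂−1)] = 1.0603/1.2842 = 0.826
  isobutane: x = 0.122, y = 0.494
  chloroform: x = 0.878, y = 0.506

x_chloroform (drum 2) = 0.878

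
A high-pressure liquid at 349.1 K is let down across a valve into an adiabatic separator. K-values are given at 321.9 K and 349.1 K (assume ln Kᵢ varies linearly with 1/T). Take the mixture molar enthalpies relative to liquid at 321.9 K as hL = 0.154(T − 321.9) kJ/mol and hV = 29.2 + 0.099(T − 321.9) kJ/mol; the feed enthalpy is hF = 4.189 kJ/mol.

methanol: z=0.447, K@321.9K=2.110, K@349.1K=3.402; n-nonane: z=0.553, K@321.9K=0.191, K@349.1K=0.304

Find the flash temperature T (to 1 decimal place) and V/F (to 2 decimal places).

T = 325.6 K, V/F = 0.12

Adiabatic flash: solve Rachford–Rice at each trial T, then check hF = ψ·hV(T) + (1−ψ)·hL(T).
  T = 321.9 K: K = (2.110, 0.191), RR gives ψ = 0.054, H_out = 1.587 kJ/mol
  T = 349.1 K: K = (3.402, 0.304), RR gives ψ = 0.412, H_out = 15.603 kJ/mol
  T = 335.5 K: K = (2.705, 0.243), RR gives ψ = 0.266, H_out = 9.674 kJ/mol
  T = 328.7 K: K = (2.395, 0.216), RR gives ψ = 0.174, H_out = 6.060 kJ/mol
  T = 325.3 K: K = (2.250, 0.203), RR gives ψ = 0.119, H_out = 3.962 kJ/mol
  T = 327.0 K: K = (2.322, 0.210), RR gives ψ = 0.147, H_out = 5.041 kJ/mol
  T = 326.1 K: K = (2.283, 0.206), RR gives ψ = 0.132, H_out = 4.478 kJ/mol
  T = 325.7 K: K = (2.266, 0.205), RR gives ψ = 0.125, H_out = 4.222 kJ/mol
Linear interpolation between T = 325.3 (H_out = 3.962) and T = 325.7 (H_out = 4.222) on hF = 4.189 gives T ≈ 325.6 K, at which ψ = 0.12.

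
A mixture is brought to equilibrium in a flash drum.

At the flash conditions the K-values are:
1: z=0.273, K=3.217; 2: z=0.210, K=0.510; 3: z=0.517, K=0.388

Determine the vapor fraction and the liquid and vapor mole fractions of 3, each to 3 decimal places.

ψ = 0.145, x_3 = 0.567, y_3 = 0.220

Material balance + equilibrium reduce to Σ zᵢ(Kᵢ−1)/(1+ψ(Kᵢ−1)) = 0.
Check two-phase: ΣzᵢKᵢ = 1.186 > 1 and Σzᵢ/Kᵢ = 1.829 > 1, so g(0) = 0.186 > 0 and g(1) = -0.829 < 0.
Iterate (Newton) starting at ψ = 0.4:
  ψ = 0.400: g = -0.2262, g' = -0.794 → ψ = 0.115
  ψ = 0.115: g = 0.0325, g' = -1.132 → ψ = 0.144
  ψ = 0.144: g = 0.0010, g' = -1.062 → ψ = 0.145
Converged at ψ = 0.145.
Compositions from xᵢ = zᵢ/(1+ψ(Kᵢ−1)), yᵢ = Kᵢxᵢ:
  1: x = 0.207, y = 0.665
  2: x = 0.226, y = 0.115
  3: x = 0.567, y = 0.220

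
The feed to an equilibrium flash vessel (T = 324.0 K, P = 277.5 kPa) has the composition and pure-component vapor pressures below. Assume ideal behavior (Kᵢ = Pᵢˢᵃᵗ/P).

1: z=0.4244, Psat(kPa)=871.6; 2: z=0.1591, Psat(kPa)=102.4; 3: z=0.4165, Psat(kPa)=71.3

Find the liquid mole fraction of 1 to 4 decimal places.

Raoult's law: Kᵢ = Pᵢˢᵃᵗ/P = Pᵢˢᵃᵗ/277.5.
  K_1 = 871.6/277.5 = 3.140901, K_2 = 102.4/277.5 = 0.369009, K_3 = 71.3/277.5 = 0.256937
Rachford–Rice: g(ψ) = Σ zᵢ(Kᵢ−1)/(1+ψ(Kᵢ−1)) = 0.
Check two-phase: ΣzᵢKᵢ = 1.4987 > 1 and Σzᵢ/Kᵢ = 2.1873 > 1, so g(0) = 0.4987 > 0 and g(1) = -1.1873 < 0.
Newton iteration, ψ⁰ = 0.67:
  ψ = 0.6700: g = -0.41701, g' = -1.4304 → ψ = 0.3785
  ψ = 0.3785: g = -0.06054, g' = -1.1480 → ψ = 0.3257
  ψ = 0.3257: g = 0.00063, g' = -1.1758 → ψ = 0.3263
Converged at ψ = 0.3263.
Compositions from xᵢ = zᵢ/(1+ψ(Kᵢ−1)), yᵢ = Kᵢxᵢ:
  1: x = 0.2499, y = 0.7848
  2: x = 0.2003, y = 0.0739
  3: x = 0.5498, y = 0.1413

x_1 = 0.2499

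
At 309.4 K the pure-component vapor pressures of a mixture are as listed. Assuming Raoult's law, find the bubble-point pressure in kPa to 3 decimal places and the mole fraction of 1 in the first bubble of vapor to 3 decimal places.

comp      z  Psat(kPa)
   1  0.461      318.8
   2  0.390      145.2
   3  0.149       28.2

Pbub = 207.797 kPa, y_1 = 0.707

At the bubble point ψ → 0, so ΣzᵢKᵢ = 1 with Kᵢ = Pᵢˢᵃᵗ/P ⇒ P = ΣzᵢPᵢˢᵃᵗ.
P = 0.461·318.8 + 0.390·145.2 + 0.149·28.2 = 207.797 kPa
yᵢ = zᵢPᵢˢᵃᵗ/P ⇒ y_1 = 0.461·318.8/207.797 = 0.707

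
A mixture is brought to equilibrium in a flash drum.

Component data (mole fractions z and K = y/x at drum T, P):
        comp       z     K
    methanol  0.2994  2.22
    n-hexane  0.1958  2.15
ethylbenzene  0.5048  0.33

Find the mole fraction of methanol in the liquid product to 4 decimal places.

x_methanol = 0.2162

Newton–Raphson from ψ = 0.5:
  ψ = 0.5000: g = -0.13876, g' = -0.7887 → ψ = 0.3241
  ψ = 0.3241: g = -0.00621, g' = -0.7360 → ψ = 0.3156
Converged at ψ = 0.3156.
Compositions from xᵢ = zᵢ/(1+ψ(Kᵢ−1)), yᵢ = Kᵢxᵢ:
  methanol: x = 0.2162, y = 0.4799
  n-hexane: x = 0.1437, y = 0.3089
  ethylbenzene: x = 0.6402, y = 0.2113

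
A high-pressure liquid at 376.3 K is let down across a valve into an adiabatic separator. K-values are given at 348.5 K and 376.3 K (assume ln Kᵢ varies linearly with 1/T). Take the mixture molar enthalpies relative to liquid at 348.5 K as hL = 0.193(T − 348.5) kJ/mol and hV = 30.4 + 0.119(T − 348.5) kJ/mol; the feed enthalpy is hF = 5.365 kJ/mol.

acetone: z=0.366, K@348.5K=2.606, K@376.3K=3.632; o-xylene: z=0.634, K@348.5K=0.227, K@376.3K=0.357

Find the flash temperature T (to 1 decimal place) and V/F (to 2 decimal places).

T = 354.6 K, V/F = 0.14

Adiabatic flash: solve Rachford–Rice at each trial T, then check hF = ψ·hV(T) + (1−ψ)·hL(T).
  T = 348.5 K: K = (2.606, 0.227), RR gives ψ = 0.079, H_out = 2.393 kJ/mol
  T = 376.3 K: K = (3.632, 0.357), RR gives ψ = 0.328, H_out = 14.671 kJ/mol
  T = 362.4 K: K = (3.096, 0.287), RR gives ψ = 0.211, H_out = 8.879 kJ/mol
  T = 355.4 K: K = (2.844, 0.256), RR gives ψ = 0.148, H_out = 5.750 kJ/mol
  T = 351.9 K: K = (2.722, 0.241), RR gives ψ = 0.114, H_out = 4.089 kJ/mol
  T = 353.6 K: K = (2.780, 0.248), RR gives ψ = 0.131, H_out = 4.905 kJ/mol
Linear interpolation between T = 353.6 (H_out = 4.905) and T = 355.4 (H_out = 5.750) on hF = 5.365 gives T ≈ 354.6 K, at which ψ = 0.14.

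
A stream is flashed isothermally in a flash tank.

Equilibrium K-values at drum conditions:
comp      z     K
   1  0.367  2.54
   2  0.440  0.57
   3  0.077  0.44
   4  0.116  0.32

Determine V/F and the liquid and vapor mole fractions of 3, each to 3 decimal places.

Rachford–Rice: g(V/F) = Σ zᵢ(Kᵢ−1)/(1+V/F(Kᵢ−1)) = 0.
Feasibility: ΣzᵢKᵢ = 1.254, Σzᵢ/Kᵢ = 1.454 — both > 1, two phases present.
Newton–Raphson from V/F = 0.5:
  V/F = 0.500: g = -0.1011, g' = -0.580 → V/F = 0.326
  V/F = 0.326: g = 0.0024, g' = -0.621 → V/F = 0.329
Converged at V/F = 0.329.
Compositions from xᵢ = zᵢ/(1+V/F(Kᵢ−1)), yᵢ = Kᵢxᵢ:
  1: x = 0.243, y = 0.618
  2: x = 0.513, y = 0.292
  3: x = 0.094, y = 0.042
  4: x = 0.149, y = 0.048

V/F = 0.329, x_3 = 0.094, y_3 = 0.042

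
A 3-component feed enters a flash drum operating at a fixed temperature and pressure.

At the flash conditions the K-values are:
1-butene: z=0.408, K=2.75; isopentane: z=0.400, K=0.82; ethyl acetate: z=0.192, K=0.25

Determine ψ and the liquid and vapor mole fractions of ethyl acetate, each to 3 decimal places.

ψ = 0.609, x_ethyl acetate = 0.353, y_ethyl acetate = 0.088

Newton–Raphson from ψ = 0.43:
  ψ = 0.430: g = 0.1168, g' = -0.657 → ψ = 0.608
  ψ = 0.608: g = 0.0006, g' = -0.674 → ψ = 0.609
Converged at ψ = 0.609.
Compositions from xᵢ = zᵢ/(1+ψ(Kᵢ−1)), yᵢ = Kᵢxᵢ:
  1-butene: x = 0.198, y = 0.543
  isopentane: x = 0.449, y = 0.368
  ethyl acetate: x = 0.353, y = 0.088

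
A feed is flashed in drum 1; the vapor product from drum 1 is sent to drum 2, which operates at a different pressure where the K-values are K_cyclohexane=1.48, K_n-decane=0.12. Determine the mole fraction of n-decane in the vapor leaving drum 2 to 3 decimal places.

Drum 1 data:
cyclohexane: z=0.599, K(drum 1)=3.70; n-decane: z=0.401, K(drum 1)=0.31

y_n-decane (drum 2) = 0.042

Drum 1:
Material balance + equilibrium reduce to Σ zᵢ(Kᵢ−1)/(1+ψ₁(Kᵢ−1)) = 0.
Check two-phase: ΣzᵢKᵢ = 2.341 > 1 and Σzᵢ/Kᵢ = 1.455 > 1, so g(0) = 1.341 > 0 and g(1) = -0.455 < 0.
Newton–Raphson from ψ₁ = 0.62:
  ψ₁ = 0.620: g = 0.1213, g' = -1.194 → ψ₁ = 0.722
  ψ₁ = 0.722: g = -0.0025, g' = -1.260 → ψ₁ = 0.720
Converged at ψ₁ = 0.720.
Drum-1 compositions:
  cyclohexane: x = 0.204, y = 0.753
  n-decane: x = 0.796, y = 0.247
Drum-2 feed = drum-1 vapor: z₂ = (0.7531, 0.2469).
Drum 2:
Let ψ₂ = V/F and solve Σ zᵢ(Kᵢ−1)/(1+ψ₂(Kᵢ−1)) = 0.
Feasibility: ΣzᵢKᵢ = 1.144, Σzᵢ/Kᵢ = 2.566 — both > 1, two phases present.
Iterate (Newton) starting at ψ₂ = 0.5:
  ψ₂ = 0.500: g = -0.0965, g' = -0.723 → ψ₂ = 0.366
  ψ₂ = 0.366: g = -0.0133, g' = -0.542 → ψ₂ = 0.342
  ψ₂ = 0.342: g = -0.0003, g' = -0.519 → ψ₂ = 0.341
Converged at ψ₂ = 0.341.
  cyclohexane: x = 0.647, y = 0.958
  n-decane: x = 0.353, y = 0.042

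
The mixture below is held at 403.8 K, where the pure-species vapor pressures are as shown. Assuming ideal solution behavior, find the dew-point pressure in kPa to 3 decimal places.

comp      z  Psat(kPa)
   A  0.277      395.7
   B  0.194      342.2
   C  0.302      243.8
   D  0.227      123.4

At the dew point ψ → 1, so Σzᵢ/Kᵢ = 1 with Kᵢ = Pᵢˢᵃᵗ/P ⇒ 1/P = Σzᵢ/Pᵢˢᵃᵗ.
1/P = 0.277/395.7 + 0.194/342.2 + 0.302/243.8 + 0.227/123.4 = 0.004345 ⇒ P = 230.138 kPa

Pdew = 230.138 kPa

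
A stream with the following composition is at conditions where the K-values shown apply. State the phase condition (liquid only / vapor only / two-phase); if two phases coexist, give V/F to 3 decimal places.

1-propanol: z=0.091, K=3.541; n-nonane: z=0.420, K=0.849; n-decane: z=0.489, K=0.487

ΣzᵢKᵢ = 0.917; Σzᵢ/Kᵢ = 1.525.
Since ΣzᵢKᵢ < 1 the mixture is below its bubble point — single liquid phase.

liquid only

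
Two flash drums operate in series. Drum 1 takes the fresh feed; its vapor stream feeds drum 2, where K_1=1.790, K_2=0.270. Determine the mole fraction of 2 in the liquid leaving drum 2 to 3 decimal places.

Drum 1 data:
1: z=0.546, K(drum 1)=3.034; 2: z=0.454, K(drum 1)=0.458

x_2 (drum 2) = 0.520

Drum 1:
Let ψ₁ = V/F and solve Σ zᵢ(Kᵢ−1)/(1+ψ₁(Kᵢ−1)) = 0.
Check two-phase: ΣzᵢKᵢ = 1.864 > 1 and Σzᵢ/Kᵢ = 1.171 > 1, so g(0) = 0.864 > 0 and g(1) = -0.171 < 0.
Newton–Raphson from ψ₁ = 0.5:
  ψ₁ = 0.500: g = 0.2131, g' = -0.806 → ψ₁ = 0.764
  ψ₁ = 0.764: g = 0.0147, g' = -0.735 → ψ₁ = 0.784
Converged at ψ₁ = 0.784.
Drum-1 compositions:
  1: x = 0.210, y = 0.638
  2: x = 0.790, y = 0.362
Drum-2 feed = drum-1 vapor: z₂ = (0.6384, 0.3616).
Drum 2:
Let ψ₂ = V/F and solve Σ zᵢ(Kᵢ−1)/(1+ψ₂(Kᵢ−1)) = 0.
Check two-phase: ΣzᵢKᵢ = 1.240 > 1 and Σzᵢ/Kᵢ = 1.696 > 1, so g(0) = 0.240 > 0 and g(1) = -0.696 < 0.
Newton iteration, ψ₂⁰ = 0.68:
  ψ₂ = 0.680: g = -0.1961, g' = -0.928 → ψ₂ = 0.469
  ψ₂ = 0.469: g = -0.0333, g' = -0.658 → ψ₂ = 0.418
  ψ₂ = 0.418: g = -0.0009, g' = -0.624 → ψ₂ = 0.417
Converged at ψ₂ = 0.417.
  1: x = 0.480, y = 0.860
  2: x = 0.520, y = 0.140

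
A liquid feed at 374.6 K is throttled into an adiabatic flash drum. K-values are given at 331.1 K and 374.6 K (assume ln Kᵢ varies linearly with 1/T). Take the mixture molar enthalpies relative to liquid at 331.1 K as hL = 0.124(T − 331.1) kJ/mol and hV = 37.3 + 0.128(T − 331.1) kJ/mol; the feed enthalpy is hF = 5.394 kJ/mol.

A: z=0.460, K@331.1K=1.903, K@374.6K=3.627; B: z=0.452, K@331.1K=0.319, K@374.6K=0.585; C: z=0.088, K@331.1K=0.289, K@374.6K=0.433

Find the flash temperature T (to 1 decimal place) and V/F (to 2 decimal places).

T = 333.7 K, V/F = 0.14

Adiabatic flash: solve Rachford–Rice at each trial T, then check hF = ψ·hV(T) + (1−ψ)·hL(T).
  T = 331.1 K: K = (1.903, 0.319, 0.289), RR gives ψ = 0.073, H_out = 2.710 kJ/mol
  T = 374.6 K: K = (3.627, 0.585, 0.433), RR gives ψ = 0.829, H_out = 36.470 kJ/mol
  T = 352.9 K: K = (2.682, 0.440, 0.358), RR gives ψ = 0.481, H_out = 20.684 kJ/mol
  T = 342.0 K: K = (2.272, 0.377, 0.323), RR gives ψ = 0.303, H_out = 12.666 kJ/mol
  T = 336.6 K: K = (2.084, 0.347, 0.306), RR gives ψ = 0.199, H_out = 8.122 kJ/mol
  T = 333.9 K: K = (1.994, 0.333, 0.298), RR gives ψ = 0.141, H_out = 5.591 kJ/mol
  T = 332.5 K: K = (1.948, 0.326, 0.293), RR gives ψ = 0.108, H_out = 4.187 kJ/mol
Linear interpolation between T = 332.5 (H_out = 4.187) and T = 333.9 (H_out = 5.591) on hF = 5.394 gives T ≈ 333.7 K, at which ψ = 0.14.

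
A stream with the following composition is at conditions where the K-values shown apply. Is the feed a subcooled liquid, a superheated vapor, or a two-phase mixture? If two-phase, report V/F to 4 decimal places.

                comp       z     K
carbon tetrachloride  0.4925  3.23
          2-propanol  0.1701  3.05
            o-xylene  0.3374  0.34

two-phase, V/F = 0.8493

ΣzᵢKᵢ = 2.2243; Σzᵢ/Kᵢ = 1.2006.
Both exceed 1, so a two-phase solution exists.
Let ψ = V/F and solve Σ zᵢ(Kᵢ−1)/(1+ψ(Kᵢ−1)) = 0.
Newton–Raphson from ψ = 0.32:
  ψ = 0.3200: g = 0.56918, g' = -1.3309 → ψ = 0.7477
  ψ = 0.7477: g = 0.10983, g' = -1.0285 → ψ = 0.8544
  ψ = 0.8544: g = -0.00593, g' = -1.1575 → ψ = 0.8493
Converged at ψ = 0.8493.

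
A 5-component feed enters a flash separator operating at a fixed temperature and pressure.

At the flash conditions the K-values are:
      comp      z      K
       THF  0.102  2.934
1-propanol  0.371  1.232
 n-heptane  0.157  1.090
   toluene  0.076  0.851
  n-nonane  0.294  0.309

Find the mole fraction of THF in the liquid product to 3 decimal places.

Rachford–Rice: g(V/F) = Σ zᵢ(Kᵢ−1)/(1+V/F(Kᵢ−1)) = 0.
g(0) = ΣzᵢKᵢ − 1 = 0.083 and g(1) = 1 − Σzᵢ/Kᵢ = -0.521, so a root lies in (0, 1).
Iterate (Newton) starting at V/F = 0.39:
  V/F = 0.390: g = -0.0851, g' = -0.407 → V/F = 0.181
  V/F = 0.181: g = -0.0012, g' = -0.414 → V/F = 0.178
Converged at V/F = 0.178.
Compositions from xᵢ = zᵢ/(1+V/F(Kᵢ−1)), yᵢ = Kᵢxᵢ:
  THF: x = 0.076, y = 0.223
  1-propanol: x = 0.356, y = 0.439
  n-heptane: x = 0.155, y = 0.168
  toluene: x = 0.078, y = 0.066
  n-nonane: x = 0.335, y = 0.104

x_THF = 0.076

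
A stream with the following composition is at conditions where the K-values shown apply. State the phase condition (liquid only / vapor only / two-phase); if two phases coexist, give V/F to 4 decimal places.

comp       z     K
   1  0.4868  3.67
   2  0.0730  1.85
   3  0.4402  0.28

two-phase, V/F = 0.5860

ΣzᵢKᵢ = 2.0449; Σzᵢ/Kᵢ = 1.7442.
Both exceed 1, so a two-phase solution exists.
Let ψ = V/F and solve Σ zᵢ(Kᵢ−1)/(1+ψ(Kᵢ−1)) = 0.
Newton–Raphson from ψ = 0.5:
  ψ = 0.5000: g = 0.10496, g' = -1.2196 → ψ = 0.5861
  ψ = 0.5861: g = -0.00012, g' = -1.2340 → ψ = 0.5860
Converged at ψ = 0.5860.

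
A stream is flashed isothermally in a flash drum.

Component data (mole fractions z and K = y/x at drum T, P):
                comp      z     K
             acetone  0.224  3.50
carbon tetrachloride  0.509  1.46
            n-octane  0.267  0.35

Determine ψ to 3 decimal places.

ψ = 0.795

Material balance + equilibrium reduce to Σ zᵢ(Kᵢ−1)/(1+ψ(Kᵢ−1)) = 0.
Check two-phase: ΣzᵢKᵢ = 1.621 > 1 and Σzᵢ/Kᵢ = 1.175 > 1, so g(0) = 0.621 > 0 and g(1) = -0.175 < 0.
Newton iteration, ψ⁰ = 0.59:
  ψ = 0.590: g = 0.1289, g' = -0.592 → ψ = 0.808
  ψ = 0.808: g = -0.0092, g' = -0.711 → ψ = 0.795
Converged at ψ = 0.795.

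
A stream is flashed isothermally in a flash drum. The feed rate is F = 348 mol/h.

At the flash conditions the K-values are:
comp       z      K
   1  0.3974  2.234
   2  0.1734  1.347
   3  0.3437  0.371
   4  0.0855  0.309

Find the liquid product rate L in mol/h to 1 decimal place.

Rachford–Rice: g(β) = Σ zᵢ(Kᵢ−1)/(1+β(Kᵢ−1)) = 0.
Feasibility: ΣzᵢKᵢ = 1.2753, Σzᵢ/Kᵢ = 1.5097 — both > 1, two phases present.
Iterate (Newton) starting at β = 0.62:
  β = 0.6200: g = -0.13041, g' = -0.6988 → β = 0.4334
  β = 0.4334: g = -0.00971, g' = -0.6129 → β = 0.4175
Converged at β = 0.4175.
Then V = β·F = 0.4175·348 = 145.3 mol/h and L = F − V = 202.7 mol/h.

L = 202.7 mol/h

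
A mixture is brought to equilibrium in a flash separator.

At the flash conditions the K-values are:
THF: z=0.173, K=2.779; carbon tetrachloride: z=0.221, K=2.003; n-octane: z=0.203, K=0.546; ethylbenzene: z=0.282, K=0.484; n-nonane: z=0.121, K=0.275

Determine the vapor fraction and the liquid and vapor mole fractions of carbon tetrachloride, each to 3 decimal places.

ψ = 0.269, x_carbon tetrachloride = 0.174, y_carbon tetrachloride = 0.349

Material balance + equilibrium reduce to Σ zᵢ(Kᵢ−1)/(1+ψ(Kᵢ−1)) = 0.
Feasibility: ΣzᵢKᵢ = 1.204, Σzᵢ/Kᵢ = 1.567 — both > 1, two phases present.
Newton–Raphson from ψ = 0.5:
  ψ = 0.500: g = -0.1424, g' = -0.615 → ψ = 0.268
  ψ = 0.268: g = 0.0002, g' = -0.642 → ψ = 0.269
Converged at ψ = 0.269.
Compositions from xᵢ = zᵢ/(1+ψ(Kᵢ−1)), yᵢ = Kᵢxᵢ:
  THF: x = 0.117, y = 0.325
  carbon tetrachloride: x = 0.174, y = 0.349
  n-octane: x = 0.231, y = 0.126
  ethylbenzene: x = 0.327, y = 0.158
  n-nonane: x = 0.150, y = 0.041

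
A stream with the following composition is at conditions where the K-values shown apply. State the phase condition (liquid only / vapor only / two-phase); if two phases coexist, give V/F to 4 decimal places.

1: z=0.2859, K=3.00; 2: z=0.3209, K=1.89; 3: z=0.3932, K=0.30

two-phase, V/F = 0.5686

ΣzᵢKᵢ = 1.5822; Σzᵢ/Kᵢ = 1.5758.
Both exceed 1, so a two-phase solution exists.
Material balance + equilibrium reduce to Σ zᵢ(Kᵢ−1)/(1+ψ(Kᵢ−1)) = 0.
Newton iteration, ψ⁰ = 0.5:
  ψ = 0.5000: g = 0.06010, g' = -0.8637 → ψ = 0.5696
  ψ = 0.5696: g = -0.00093, g' = -0.8947 → ψ = 0.5686
Converged at ψ = 0.5686.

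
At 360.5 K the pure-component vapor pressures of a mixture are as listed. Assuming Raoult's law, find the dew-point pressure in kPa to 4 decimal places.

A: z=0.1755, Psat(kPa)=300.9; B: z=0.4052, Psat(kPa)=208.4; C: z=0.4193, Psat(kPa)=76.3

At the dew point ψ → 1, so Σzᵢ/Kᵢ = 1 with Kᵢ = Pᵢˢᵃᵗ/P ⇒ 1/P = Σzᵢ/Pᵢˢᵃᵗ.
1/P = 0.1755/300.9 + 0.4052/208.4 + 0.4193/76.3 = 0.0080230 ⇒ P = 124.6416 kPa

Pdew = 124.6416 kPa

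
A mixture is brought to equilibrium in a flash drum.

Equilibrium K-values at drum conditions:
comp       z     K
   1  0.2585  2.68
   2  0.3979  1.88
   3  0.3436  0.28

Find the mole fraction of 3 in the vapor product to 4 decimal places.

Material balance + equilibrium reduce to Σ zᵢ(Kᵢ−1)/(1+ψ(Kᵢ−1)) = 0.
Check two-phase: ΣzᵢKᵢ = 1.5370 > 1 and Σzᵢ/Kᵢ = 1.5352 > 1, so g(0) = 0.5370 > 0 and g(1) = -0.5352 < 0.
Newton iteration, ψ⁰ = 0.48:
  ψ = 0.4800: g = 0.10854, g' = -0.7918 → ψ = 0.6171
  ψ = 0.6171: g = -0.00503, g' = -0.8821 → ψ = 0.6114
Converged at ψ = 0.6114.
Compositions from xᵢ = zᵢ/(1+ψ(Kᵢ−1)), yᵢ = Kᵢxᵢ:
  1: x = 0.1275, y = 0.3418
  2: x = 0.2587, y = 0.4864
  3: x = 0.6138, y = 0.1719

y_3 = 0.1719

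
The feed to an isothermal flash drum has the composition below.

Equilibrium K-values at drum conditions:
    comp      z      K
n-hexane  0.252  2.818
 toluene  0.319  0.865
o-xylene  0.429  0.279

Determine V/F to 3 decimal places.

V/F = 0.113

Material balance + equilibrium reduce to Σ zᵢ(Kᵢ−1)/(1+V/F(Kᵢ−1)) = 0.
Feasibility: ΣzᵢKᵢ = 1.106, Σzᵢ/Kᵢ = 1.996 — both > 1, two phases present.
Newton iteration, V/F⁰ = 0.5:
  V/F = 0.500: g = -0.2899, g' = -0.781 → V/F = 0.129
  V/F = 0.129: g = -0.0135, g' = -0.824 → V/F = 0.112
  V/F = 0.112: g = 0.0002, g' = -0.844 → V/F = 0.113
Converged at V/F = 0.113.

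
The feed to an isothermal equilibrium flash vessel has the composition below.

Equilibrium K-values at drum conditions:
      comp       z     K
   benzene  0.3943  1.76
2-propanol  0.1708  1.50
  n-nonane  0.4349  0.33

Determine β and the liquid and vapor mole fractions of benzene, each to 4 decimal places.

β = 0.2028, x_benzene = 0.3416, y_benzene = 0.6013

Let β = V/F and solve Σ zᵢ(Kᵢ−1)/(1+β(Kᵢ−1)) = 0.
Check two-phase: ΣzᵢKᵢ = 1.0937 > 1 and Σzᵢ/Kᵢ = 1.6558 > 1, so g(0) = 0.0937 > 0 and g(1) = -0.6558 < 0.
Newton–Raphson from β = 0.68:
  β = 0.6800: g = -0.27394, g' = -0.7815 → β = 0.3295
  β = 0.3295: g = -0.06094, g' = -0.4986 → β = 0.2072
  β = 0.2072: g = -0.00209, g' = -0.4683 → β = 0.2028
Converged at β = 0.2028.
Compositions from xᵢ = zᵢ/(1+β(Kᵢ−1)), yᵢ = Kᵢxᵢ:
  benzene: x = 0.3416, y = 0.6013
  2-propanol: x = 0.1551, y = 0.2326
  n-nonane: x = 0.5033, y = 0.1661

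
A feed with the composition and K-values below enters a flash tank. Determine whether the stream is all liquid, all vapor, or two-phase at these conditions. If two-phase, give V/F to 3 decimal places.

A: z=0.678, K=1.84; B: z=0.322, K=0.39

ΣzᵢKᵢ = 1.373; Σzᵢ/Kᵢ = 1.194.
Both exceed 1, so a two-phase solution exists.
Let ψ = V/F and solve Σ zᵢ(Kᵢ−1)/(1+ψ(Kᵢ−1)) = 0.
Binary case is linear: z₁(K₁−1)(1+ψ(K₂−1)) + z₂(K₂−1)(1+ψ(K₁−1)) = 0
⇒ ψ = [z₁(K₁−1)+z₂(K₂−1)] / [−(K₁−1)(K₂−1)] = 0.3731/0.5124 = 0.728

two-phase, V/F = 0.728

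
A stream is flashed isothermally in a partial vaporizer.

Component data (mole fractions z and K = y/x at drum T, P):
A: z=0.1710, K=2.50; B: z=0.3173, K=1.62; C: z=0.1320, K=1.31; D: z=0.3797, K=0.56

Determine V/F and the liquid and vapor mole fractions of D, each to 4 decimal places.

Iterate (Newton) starting at V/F = 0.5:
  V/F = 0.5000: g = 0.11798, g' = -0.3270 → V/F = 0.8608
  V/F = 0.8608: g = 0.00361, g' = -0.3235 → V/F = 0.8719
Converged at V/F = 0.8719.
Compositions from xᵢ = zᵢ/(1+V/F(Kᵢ−1)), yᵢ = Kᵢxᵢ:
  A: x = 0.0741, y = 0.1852
  B: x = 0.2060, y = 0.3337
  C: x = 0.1039, y = 0.1361
  D: x = 0.6160, y = 0.3450

V/F = 0.8719, x_D = 0.6160, y_D = 0.3450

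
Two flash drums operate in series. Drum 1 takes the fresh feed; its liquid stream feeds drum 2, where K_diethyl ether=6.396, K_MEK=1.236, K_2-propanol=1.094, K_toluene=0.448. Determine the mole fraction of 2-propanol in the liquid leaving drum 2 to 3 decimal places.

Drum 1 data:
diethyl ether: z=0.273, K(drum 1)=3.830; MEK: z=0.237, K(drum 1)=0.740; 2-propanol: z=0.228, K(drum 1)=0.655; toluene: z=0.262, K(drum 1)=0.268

Drum 1:
Material balance + equilibrium reduce to Σ zᵢ(Kᵢ−1)/(1+ψ₁(Kᵢ−1)) = 0.
g(0) = ΣzᵢKᵢ − 1 = 0.441 and g(1) = 1 − Σzᵢ/Kᵢ = -0.717, so a root lies in (0, 1).
Iterate (Newton) starting at ψ₁ = 0.5:
  ψ₁ = 0.500: g = -0.1485, g' = -0.785 → ψ₁ = 0.311
  ψ₁ = 0.311: g = 0.0076, g' = -0.907 → ψ₁ = 0.319
Converged at ψ₁ = 0.319.
Drum-1 compositions:
  diethyl ether: x = 0.143, y = 0.549
  MEK: x = 0.258, y = 0.191
  2-propanol: x = 0.256, y = 0.168
  toluene: x = 0.342, y = 0.092
Drum-2 feed = drum-1 liquid: z₂ = (0.1434, 0.2585, 0.2562, 0.3419).
Drum 2:
Rachford–Rice: g(ψ₂) = Σ zᵢ(Kᵢ−1)/(1+ψ₂(Kᵢ−1)) = 0.
g(0) = ΣzᵢKᵢ − 1 = 0.670 and g(1) = 1 − Σzᵢ/Kᵢ = -0.229, so a root lies in (0, 1).
Iterate (Newton) starting at ψ₂ = 0.61:
  ψ₂ = 0.610: g = -0.0281, g' = -0.477 → ψ₂ = 0.551
  ψ₂ = 0.551: g = 0.0004, g' = -0.493 → ψ₂ = 0.552
Converged at ψ₂ = 0.552.
  diethyl ether: x = 0.036, y = 0.231
  MEK: x = 0.229, y = 0.283
  2-propanol: x = 0.244, y = 0.266
  toluene: x = 0.492, y = 0.220

x_2-propanol (drum 2) = 0.244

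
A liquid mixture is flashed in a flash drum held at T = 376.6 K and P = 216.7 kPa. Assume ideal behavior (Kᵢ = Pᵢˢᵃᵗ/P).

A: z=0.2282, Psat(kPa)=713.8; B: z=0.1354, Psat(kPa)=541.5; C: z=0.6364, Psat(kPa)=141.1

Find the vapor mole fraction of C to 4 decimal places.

y_C = 0.5524

Raoult's law: Kᵢ = Pᵢˢᵃᵗ/P = Pᵢˢᵃᵗ/216.7.
  K_A = 713.8/216.7 = 3.293955, K_B = 541.5/216.7 = 2.498846, K_C = 141.1/216.7 = 0.651131
Rachford–Rice: g(ψ) = Σ zᵢ(Kᵢ−1)/(1+ψ(Kᵢ−1)) = 0.
Feasibility: ΣzᵢKᵢ = 1.5044, Σzᵢ/Kᵢ = 1.1008 — both > 1, two phases present.
Newton iteration, ψ⁰ = 0.5:
  ψ = 0.5000: g = 0.09090, g' = -0.4735 → ψ = 0.6919
  ψ = 0.6919: g = 0.00928, g' = -0.3873 → ψ = 0.7159
  ψ = 0.7159: g = 0.00008, g' = -0.3804 → ψ = 0.7161
Converged at ψ = 0.7161.
Compositions from xᵢ = zᵢ/(1+ψ(Kᵢ−1)), yᵢ = Kᵢxᵢ:
  A: x = 0.0863, y = 0.2844
  B: x = 0.0653, y = 0.1632
  C: x = 0.8483, y = 0.5524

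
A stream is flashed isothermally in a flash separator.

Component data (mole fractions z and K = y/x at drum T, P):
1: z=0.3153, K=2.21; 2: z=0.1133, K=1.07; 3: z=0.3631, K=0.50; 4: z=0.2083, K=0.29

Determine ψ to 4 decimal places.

ψ = 0.0965

Iterate (Newton) starting at ψ = 0.5:
  ψ = 0.5000: g = -0.22599, g' = -0.5935 → ψ = 0.1192
  ψ = 0.1192: g = -0.01335, g' = -0.5811 → ψ = 0.0963
  ψ = 0.0963: g = 0.00012, g' = -0.5921 → ψ = 0.0965
Converged at ψ = 0.0965.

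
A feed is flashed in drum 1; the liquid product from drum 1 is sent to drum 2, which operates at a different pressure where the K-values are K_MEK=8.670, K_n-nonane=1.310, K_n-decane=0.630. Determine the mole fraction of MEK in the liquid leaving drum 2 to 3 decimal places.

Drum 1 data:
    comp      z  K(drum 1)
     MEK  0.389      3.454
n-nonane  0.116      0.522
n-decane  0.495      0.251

x_MEK (drum 2) = 0.036

Drum 1:
Material balance + equilibrium reduce to Σ zᵢ(Kᵢ−1)/(1+ψ₁(Kᵢ−1)) = 0.
Check two-phase: ΣzᵢKᵢ = 1.528 > 1 and Σzᵢ/Kᵢ = 2.307 > 1, so g(0) = 0.528 > 0 and g(1) = -1.307 < 0.
Iterate (Newton) starting at ψ₁ = 0.5:
  ψ₁ = 0.500: g = -0.2369, g' = -1.228 → ψ₁ = 0.307
  ψ₁ = 0.307: g = -0.0020, g' = -1.267 → ψ₁ = 0.305
Converged at ψ₁ = 0.305.
Drum-1 compositions:
  MEK: x = 0.222, y = 0.768
  n-nonane: x = 0.136, y = 0.071
  n-decane: x = 0.642, y = 0.161
Drum-2 feed = drum-1 liquid: z₂ = (0.2224, 0.1358, 0.6418).
Drum 2:
Let ψ₂ = V/F and solve Σ zᵢ(Kᵢ−1)/(1+ψ₂(Kᵢ−1)) = 0.
Feasibility: ΣzᵢKᵢ = 2.510, Σzᵢ/Kᵢ = 1.148 — both > 1, two phases present.
Newton iteration, ψ₂⁰ = 0.69:
  ψ₂ = 0.690: g = -0.0132, g' = -0.498 → ψ₂ = 0.664
Converged at ψ₂ = 0.664.
  MEK: x = 0.036, y = 0.316
  n-nonane: x = 0.113, y = 0.148
  n-decane: x = 0.851, y = 0.536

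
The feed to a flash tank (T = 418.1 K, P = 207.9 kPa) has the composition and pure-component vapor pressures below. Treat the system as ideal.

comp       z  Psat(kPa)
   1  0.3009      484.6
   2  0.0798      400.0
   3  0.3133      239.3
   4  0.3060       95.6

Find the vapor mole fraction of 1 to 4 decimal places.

y_1 = 0.3462

Raoult's law: Kᵢ = Pᵢˢᵃᵗ/P = Pᵢˢᵃᵗ/207.9.
  K_1 = 484.6/207.9 = 2.330928, K_2 = 400.0/207.9 = 1.924002, K_3 = 239.3/207.9 = 1.151034, K_4 = 95.6/207.9 = 0.459836
Rachford–Rice: g(ψ) = Σ zᵢ(Kᵢ−1)/(1+ψ(Kᵢ−1)) = 0.
Check two-phase: ΣzᵢKᵢ = 1.3562 > 1 and Σzᵢ/Kᵢ = 1.1082 > 1, so g(0) = 0.3562 > 0 and g(1) = -0.1082 < 0.
Iterate (Newton) starting at ψ = 0.69:
  ψ = 0.6900: g = 0.03314, g' = -0.4030 → ψ = 0.7722
  ψ = 0.7722: g = -0.00068, g' = -0.4214 → ψ = 0.7706
Converged at ψ = 0.7706.
Compositions from xᵢ = zᵢ/(1+ψ(Kᵢ−1)), yᵢ = Kᵢxᵢ:
  1: x = 0.1485, y = 0.3462
  2: x = 0.0466, y = 0.0897
  3: x = 0.2806, y = 0.3230
  4: x = 0.5242, y = 0.2410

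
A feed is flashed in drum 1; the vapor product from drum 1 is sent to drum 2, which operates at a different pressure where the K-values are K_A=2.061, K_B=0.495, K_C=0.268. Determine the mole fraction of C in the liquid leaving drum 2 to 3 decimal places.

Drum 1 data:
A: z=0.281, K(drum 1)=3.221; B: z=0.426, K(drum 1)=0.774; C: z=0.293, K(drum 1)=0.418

x_C (drum 2) = 0.211

Drum 1:
Material balance + equilibrium reduce to Σ zᵢ(Kᵢ−1)/(1+ψ₁(Kᵢ−1)) = 0.
Check two-phase: ΣzᵢKᵢ = 1.357 > 1 and Σzᵢ/Kᵢ = 1.339 > 1, so g(0) = 0.357 > 0 and g(1) = -0.339 < 0.
Newton iteration, ψ₁⁰ = 0.5:
  ψ₁ = 0.500: g = -0.0533, g' = -0.536 → ψ₁ = 0.401
  ψ₁ = 0.401: g = 0.0021, g' = -0.583 → ψ₁ = 0.404
Converged at ψ₁ = 0.404.
Drum-1 compositions:
  A: x = 0.148, y = 0.477
  B: x = 0.469, y = 0.363
  C: x = 0.383, y = 0.160
Drum-2 feed = drum-1 vapor: z₂ = (0.4770, 0.3629, 0.1601).
Drum 2:
Newton–Raphson from ψ₂ = 0.5:
  ψ₂ = 0.500: g = -0.0994, g' = -0.608 → ψ₂ = 0.337
  ψ₂ = 0.337: g = -0.0034, g' = -0.577 → ψ₂ = 0.331
Converged at ψ₂ = 0.331.
  A: x = 0.353, y = 0.728
  B: x = 0.436, y = 0.216
  C: x = 0.211, y = 0.057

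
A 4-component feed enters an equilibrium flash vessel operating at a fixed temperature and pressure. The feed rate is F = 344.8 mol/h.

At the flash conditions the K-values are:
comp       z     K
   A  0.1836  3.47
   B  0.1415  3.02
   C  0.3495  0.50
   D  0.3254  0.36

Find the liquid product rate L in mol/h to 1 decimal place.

L = 250.5 mol/h

Material balance + equilibrium reduce to Σ zᵢ(Kᵢ−1)/(1+V/F(Kᵢ−1)) = 0.
Feasibility: ΣzᵢKᵢ = 1.3563, Σzᵢ/Kᵢ = 1.7027 — both > 1, two phases present.
Newton–Raphson from V/F = 0.58:
  V/F = 0.5800: g = -0.25928, g' = -0.8221 → V/F = 0.2646
  V/F = 0.2646: g = 0.00838, g' = -0.9640 → V/F = 0.2733
  V/F = 0.2733: g = 0.00005, g' = -0.9519 → V/F = 0.2734
Converged at V/F = 0.2734.
Then V = V/F·F = 0.2734·344.8 = 94.3 mol/h and L = F − V = 250.5 mol/h.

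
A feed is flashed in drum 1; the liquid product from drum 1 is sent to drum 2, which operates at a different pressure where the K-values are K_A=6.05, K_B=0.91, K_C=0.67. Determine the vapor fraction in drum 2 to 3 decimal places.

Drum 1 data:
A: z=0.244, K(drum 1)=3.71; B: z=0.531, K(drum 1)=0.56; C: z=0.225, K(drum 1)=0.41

Drum 1:
Rachford–Rice: g(ψ₁) = Σ zᵢ(Kᵢ−1)/(1+ψ₁(Kᵢ−1)) = 0.
g(0) = ΣzᵢKᵢ − 1 = 0.295 and g(1) = 1 − Σzᵢ/Kᵢ = -0.563, so a root lies in (0, 1).
Newton iteration, ψ₁⁰ = 0.67:
  ψ₁ = 0.670: g = -0.3160, g' = -0.647 → ψ₁ = 0.182
  ψ₁ = 0.182: g = 0.0406, g' = -1.025 → ψ₁ = 0.221
  ψ₁ = 0.221: g = 0.0019, g' = -0.930 → ψ₁ = 0.223
Converged at ψ₁ = 0.223.
Drum-1 compositions:
  A: x = 0.152, y = 0.564
  B: x = 0.589, y = 0.330
  C: x = 0.259, y = 0.106
Drum-2 feed = drum-1 liquid: z₂ = (0.1520, 0.5888, 0.2591).
Drum 2:
Material balance + equilibrium reduce to Σ zᵢ(Kᵢ−1)/(1+ψ₂(Kᵢ−1)) = 0.
Feasibility: ΣzᵢKᵢ = 1.629, Σzᵢ/Kᵢ = 1.059 — both > 1, two phases present.
Newton–Raphson from ψ₂ = 0.5:
  ψ₂ = 0.500: g = 0.0599, g' = -0.358 → ψ₂ = 0.667
  ψ₂ = 0.667: g = 0.0096, g' = -0.255 → ψ₂ = 0.705
  ψ₂ = 0.705: g = 0.0003, g' = -0.240 → ψ₂ = 0.706
Converged at ψ₂ = 0.706.
  A: x = 0.033, y = 0.201
  B: x = 0.629, y = 0.572
  C: x = 0.338, y = 0.226

V/F (drum 2) = 0.706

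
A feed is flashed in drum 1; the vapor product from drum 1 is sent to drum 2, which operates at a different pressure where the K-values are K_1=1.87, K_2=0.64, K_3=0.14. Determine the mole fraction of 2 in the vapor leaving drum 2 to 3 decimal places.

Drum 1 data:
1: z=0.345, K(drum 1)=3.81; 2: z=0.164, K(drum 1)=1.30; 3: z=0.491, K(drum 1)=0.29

Drum 1:
Newton iteration, ψ₁⁰ = 0.46:
  ψ₁ = 0.460: g = -0.0516, g' = -1.076 → ψ₁ = 0.412
Converged at ψ₁ = 0.412.
Drum-1 compositions:
  1: x = 0.160, y = 0.609
  2: x = 0.146, y = 0.190
  3: x = 0.694, y = 0.201
Drum-2 feed = drum-1 vapor: z₂ = (0.6089, 0.1897, 0.2013).
Drum 2:
Newton iteration, ψ₂⁰ = 0.39:
  ψ₂ = 0.390: g = 0.0556, g' = -0.627 → ψ₂ = 0.479
  ψ₂ = 0.479: g = -0.0027, g' = -0.696 → ψ₂ = 0.475
Converged at ψ₂ = 0.475.
  1: x = 0.431, y = 0.806
  2: x = 0.229, y = 0.146
  3: x = 0.340, y = 0.048

y_2 (drum 2) = 0.146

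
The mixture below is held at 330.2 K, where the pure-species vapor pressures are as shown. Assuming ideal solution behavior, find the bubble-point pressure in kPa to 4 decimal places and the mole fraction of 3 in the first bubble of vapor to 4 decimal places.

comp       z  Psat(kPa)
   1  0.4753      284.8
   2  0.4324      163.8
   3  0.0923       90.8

At the bubble point ψ → 0, so ΣzᵢKᵢ = 1 with Kᵢ = Pᵢˢᵃᵗ/P ⇒ P = ΣzᵢPᵢˢᵃᵗ.
P = 0.4753·284.8 + 0.4324·163.8 + 0.0923·90.8 = 214.5734 kPa
yᵢ = zᵢPᵢˢᵃᵗ/P ⇒ y_3 = 0.0923·90.8/214.5734 = 0.0391

Pbub = 214.5734 kPa, y_3 = 0.0391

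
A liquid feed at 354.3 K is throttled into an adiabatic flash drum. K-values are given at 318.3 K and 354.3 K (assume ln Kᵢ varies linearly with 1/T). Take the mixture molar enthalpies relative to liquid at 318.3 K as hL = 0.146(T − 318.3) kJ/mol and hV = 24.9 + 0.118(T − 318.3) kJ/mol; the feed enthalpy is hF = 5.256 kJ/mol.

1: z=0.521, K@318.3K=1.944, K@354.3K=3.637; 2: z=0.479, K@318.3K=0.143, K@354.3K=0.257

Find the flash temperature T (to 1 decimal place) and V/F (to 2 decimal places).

T = 322.7 K, V/F = 0.19

Adiabatic flash: solve Rachford–Rice at each trial T, then check hF = ψ·hV(T) + (1−ψ)·hL(T).
  T = 318.3 K: K = (1.944, 0.143), RR gives ψ = 0.101, H_out = 2.503 kJ/mol
  T = 354.3 K: K = (3.637, 0.257), RR gives ψ = 0.520, H_out = 17.669 kJ/mol
  T = 336.3 K: K = (2.704, 0.195), RR gives ψ = 0.366, H_out = 11.554 kJ/mol
  T = 327.3 K: K = (2.303, 0.168), RR gives ψ = 0.258, H_out = 7.681 kJ/mol
  T = 322.8 K: K = (2.118, 0.155), RR gives ψ = 0.188, H_out = 5.322 kJ/mol
  T = 320.6 K: K = (2.032, 0.149), RR gives ψ = 0.148, H_out = 4.013 kJ/mol
Linear interpolation between T = 320.6 (H_out = 4.013) and T = 322.8 (H_out = 5.322) on hF = 5.256 gives T ≈ 322.7 K, at which ψ = 0.19.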